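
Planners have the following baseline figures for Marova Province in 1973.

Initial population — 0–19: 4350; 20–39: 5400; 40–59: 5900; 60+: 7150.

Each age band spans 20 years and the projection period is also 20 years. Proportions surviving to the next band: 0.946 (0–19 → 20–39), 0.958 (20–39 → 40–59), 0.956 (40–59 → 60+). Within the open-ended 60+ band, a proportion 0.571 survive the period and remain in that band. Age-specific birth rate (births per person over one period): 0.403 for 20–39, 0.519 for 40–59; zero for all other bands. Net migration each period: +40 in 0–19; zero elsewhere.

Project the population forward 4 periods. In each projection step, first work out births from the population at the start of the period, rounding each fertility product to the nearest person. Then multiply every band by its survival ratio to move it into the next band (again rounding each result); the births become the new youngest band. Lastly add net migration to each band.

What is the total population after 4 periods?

Period 1.
Births: 5400 × 0.403 = 2176 ; 5900 × 0.519 = 3062 → 5238
20–39: 4350 × 0.946 = 4115
40–59: 5400 × 0.958 = 5173
60+: 5900 × 0.956 + 7150 × 0.571 = 5640 + 4083 = 9723
Net migration: 0–19 + 40 → 5278
→ [5278, 4115, 5173, 9723]
Period 2.
Births: 4115 × 0.403 = 1658 ; 5173 × 0.519 = 2685 → 4343
20–39: 5278 × 0.946 = 4993
40–59: 4115 × 0.958 = 3942
60+: 5173 × 0.956 + 9723 × 0.571 = 4945 + 5552 = 10497
Net migration: 0–19 + 40 → 4383
→ [4383, 4993, 3942, 10497]
Period 3.
Births: 4993 × 0.403 = 2012 ; 3942 × 0.519 = 2046 → 4058
20–39: 4383 × 0.946 = 4146
40–59: 4993 × 0.958 = 4783
60+: 3942 × 0.956 + 10497 × 0.571 = 3769 + 5994 = 9763
Net migration: 0–19 + 40 → 4098
→ [4098, 4146, 4783, 9763]
Period 4.
Births: 4146 × 0.403 = 1671 ; 4783 × 0.519 = 2482 → 4153
20–39: 4098 × 0.946 = 3877
40–59: 4146 × 0.958 = 3972
60+: 4783 × 0.956 + 9763 × 0.571 = 4573 + 5575 = 10148
Net migration: 0–19 + 40 → 4193
→ [4193, 3877, 3972, 10148]
Total after period 4: 4193 + 3877 + 3972 + 10148 = 22190

22190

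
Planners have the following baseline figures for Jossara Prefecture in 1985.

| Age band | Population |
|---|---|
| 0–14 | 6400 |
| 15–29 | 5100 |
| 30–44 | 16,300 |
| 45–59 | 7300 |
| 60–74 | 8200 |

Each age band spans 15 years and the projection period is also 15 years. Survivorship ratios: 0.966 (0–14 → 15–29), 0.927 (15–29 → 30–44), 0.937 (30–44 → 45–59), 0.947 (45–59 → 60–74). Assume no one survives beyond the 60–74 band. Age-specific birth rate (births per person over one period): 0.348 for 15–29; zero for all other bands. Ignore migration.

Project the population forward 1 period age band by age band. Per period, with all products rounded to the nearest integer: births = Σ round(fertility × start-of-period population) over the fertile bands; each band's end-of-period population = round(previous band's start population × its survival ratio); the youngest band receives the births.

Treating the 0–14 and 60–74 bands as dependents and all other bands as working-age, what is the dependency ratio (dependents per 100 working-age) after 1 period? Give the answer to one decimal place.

33.2

Let group 1 be 0–14 through group 5 = 60–74.
[period 1]
Births: 5100 × 0.348 = 1775
Group 2: 6400 × 0.966 = 6182
Group 3: 5100 × 0.927 = 4728
Group 4: 16300 × 0.937 = 15273
Group 5: 7300 × 0.947 = 6913
→ [1775, 6182, 4728, 15273, 6913]
Dependents (band 0–14 + band 60–74) = 1775 + 6913 = 8688; working-age = 26183; ratio = 8688/26183 × 100 = 33.2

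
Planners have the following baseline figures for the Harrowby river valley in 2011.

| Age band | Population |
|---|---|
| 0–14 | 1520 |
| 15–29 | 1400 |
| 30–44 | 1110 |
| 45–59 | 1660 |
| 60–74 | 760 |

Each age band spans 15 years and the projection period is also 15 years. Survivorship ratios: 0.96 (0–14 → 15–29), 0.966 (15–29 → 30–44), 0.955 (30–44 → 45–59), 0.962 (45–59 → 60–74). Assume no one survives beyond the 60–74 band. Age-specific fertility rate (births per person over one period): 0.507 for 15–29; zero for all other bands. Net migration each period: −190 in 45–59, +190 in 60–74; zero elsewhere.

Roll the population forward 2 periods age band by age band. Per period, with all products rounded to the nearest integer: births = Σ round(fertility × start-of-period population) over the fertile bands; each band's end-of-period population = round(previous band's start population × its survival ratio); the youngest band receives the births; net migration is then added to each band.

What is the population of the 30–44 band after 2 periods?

Period 1:
Births: 1400 * 0.507 = 710
15–29: 1520 * 0.96 = 1459
30–44: 1400 * 0.966 = 1352
45–59: 1110 * 0.955 = 1060
60–74: 1660 * 0.962 = 1597
Net migration: 45–59 − 190 → 870; 60–74 + 190 → 1787
End of period: [710, 1459, 1352, 870, 1787]
Period 2:
Births: 1459 * 0.507 = 740
15–29: 710 * 0.96 = 682
30–44: 1459 * 0.966 = 1409
45–59: 1352 * 0.955 = 1291
60–74: 870 * 0.962 = 837
Net migration: 45–59 − 190 → 1101; 60–74 + 190 → 1027
End of period: [740, 682, 1409, 1101, 1027]

1409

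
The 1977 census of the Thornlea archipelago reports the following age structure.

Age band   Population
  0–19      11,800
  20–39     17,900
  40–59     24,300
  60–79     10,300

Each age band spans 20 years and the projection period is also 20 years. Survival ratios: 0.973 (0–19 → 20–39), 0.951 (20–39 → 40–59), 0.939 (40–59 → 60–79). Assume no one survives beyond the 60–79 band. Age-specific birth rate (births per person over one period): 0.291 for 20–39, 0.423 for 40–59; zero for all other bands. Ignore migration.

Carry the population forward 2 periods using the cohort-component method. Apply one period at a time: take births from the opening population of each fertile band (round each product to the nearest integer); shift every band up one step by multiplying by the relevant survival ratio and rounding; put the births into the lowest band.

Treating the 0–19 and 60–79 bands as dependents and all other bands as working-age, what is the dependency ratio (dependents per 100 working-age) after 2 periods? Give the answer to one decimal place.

102.1

Period 1.
Births: 17900 * 0.291 = 5209  |  24300 * 0.423 = 10279 ⇒ total 15488
20–39: 11800 * 0.973 = 11481
40–59: 17900 * 0.951 = 17023
60–79: 24300 * 0.939 = 22818
Population now: 0–19=15488, 20–39=11481, 40–59=17023, 60–79=22818
Period 2.
Births: 11481 * 0.291 = 3341  |  17023 * 0.423 = 7201 ⇒ total 10542
20–39: 15488 * 0.973 = 15070
40–59: 11481 * 0.951 = 10918
60–79: 17023 * 0.939 = 15985
Population now: 0–19=10542, 20–39=15070, 40–59=10918, 60–79=15985
Dependents (band 0–19 + band 60–79) = 10542 + 15985 = 26527; working-age = 25988; ratio = 26527/25988 × 100 = 102.1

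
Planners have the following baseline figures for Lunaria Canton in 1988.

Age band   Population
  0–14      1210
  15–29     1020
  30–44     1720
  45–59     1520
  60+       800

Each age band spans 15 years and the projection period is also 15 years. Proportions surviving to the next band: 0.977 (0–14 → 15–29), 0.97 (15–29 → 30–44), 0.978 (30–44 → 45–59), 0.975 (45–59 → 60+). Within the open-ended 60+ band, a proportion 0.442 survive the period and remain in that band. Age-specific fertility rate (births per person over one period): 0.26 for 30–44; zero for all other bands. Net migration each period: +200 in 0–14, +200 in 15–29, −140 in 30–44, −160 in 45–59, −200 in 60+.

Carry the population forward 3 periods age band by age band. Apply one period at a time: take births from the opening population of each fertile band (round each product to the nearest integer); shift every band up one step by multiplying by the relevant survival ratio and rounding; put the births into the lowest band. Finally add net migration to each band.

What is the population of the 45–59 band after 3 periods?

1015

Period 1:
Births: 1720 * 0.26 = 447
15–29: 1210 * 0.977 = 1182
30–44: 1020 * 0.97 = 989
45–59: 1720 * 0.978 = 1682
60+: 1520 * 0.975 + 800 * 0.442 = 1482 + 354 = 1836
Net migration: 0–14 + 200 → 647; 15–29 + 200 → 1382; 30–44 − 140 → 849; 45–59 − 160 → 1522; 60+ − 200 → 1636
End of period: [647, 1382, 849, 1522, 1636]
Period 2:
Births: 849 * 0.26 = 221
15–29: 647 * 0.977 = 632
30–44: 1382 * 0.97 = 1341
45–59: 849 * 0.978 = 830
60+: 1522 * 0.975 + 1636 * 0.442 = 1484 + 723 = 2207
Net migration: 0–14 + 200 → 421; 15–29 + 200 → 832; 30–44 − 140 → 1201; 45–59 − 160 → 670; 60+ − 200 → 2007
End of period: [421, 832, 1201, 670, 2007]
Period 3:
Births: 1201 * 0.26 = 312
15–29: 421 * 0.977 = 411
30–44: 832 * 0.97 = 807
45–59: 1201 * 0.978 = 1175
60+: 670 * 0.975 + 2007 * 0.442 = 653 + 887 = 1540
Net migration: 0–14 + 200 → 512; 15–29 + 200 → 611; 30–44 − 140 → 667; 45–59 − 160 → 1015; 60+ − 200 → 1340
End of period: [512, 611, 667, 1015, 1340]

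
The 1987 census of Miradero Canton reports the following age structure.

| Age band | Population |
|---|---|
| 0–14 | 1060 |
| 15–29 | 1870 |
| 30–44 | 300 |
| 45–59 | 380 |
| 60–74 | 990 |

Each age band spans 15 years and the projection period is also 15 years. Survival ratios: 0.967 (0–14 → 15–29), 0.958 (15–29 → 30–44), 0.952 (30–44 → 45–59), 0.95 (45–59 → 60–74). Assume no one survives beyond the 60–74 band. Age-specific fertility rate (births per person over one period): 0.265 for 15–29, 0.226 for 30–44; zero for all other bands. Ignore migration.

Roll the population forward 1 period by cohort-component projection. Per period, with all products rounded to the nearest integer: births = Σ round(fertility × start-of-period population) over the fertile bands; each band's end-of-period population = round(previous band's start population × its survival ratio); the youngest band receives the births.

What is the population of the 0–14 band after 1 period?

(Groups numbered youngest = 1 to oldest = 5.)
Period 1.
Births: 1870 * 0.265 = 496, 300 * 0.226 = 68 — total 564
Group 2: 1060 * 0.967 = 1025
Group 3: 1870 * 0.958 = 1791
Group 4: 300 * 0.952 = 286
Group 5: 380 * 0.95 = 361
Population now: 0–14=564, 15–29=1025, 30–44=1791, 45–59=286, 60–74=361

564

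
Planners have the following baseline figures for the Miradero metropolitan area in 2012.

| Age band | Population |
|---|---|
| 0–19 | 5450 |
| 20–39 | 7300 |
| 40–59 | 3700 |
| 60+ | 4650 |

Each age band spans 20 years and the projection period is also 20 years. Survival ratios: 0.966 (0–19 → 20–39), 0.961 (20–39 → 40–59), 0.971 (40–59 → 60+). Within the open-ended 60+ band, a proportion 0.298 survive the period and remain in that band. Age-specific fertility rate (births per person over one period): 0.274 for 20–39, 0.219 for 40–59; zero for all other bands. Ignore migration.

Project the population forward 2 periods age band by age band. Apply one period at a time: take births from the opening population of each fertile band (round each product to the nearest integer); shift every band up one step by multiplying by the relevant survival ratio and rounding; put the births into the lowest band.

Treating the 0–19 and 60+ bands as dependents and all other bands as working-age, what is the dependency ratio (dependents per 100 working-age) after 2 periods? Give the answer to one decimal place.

145.0

Period 1.
Births: 7300 × 0.274 = 2000 ; 3700 × 0.219 = 810 — total 2810
20–39: 5450 × 0.966 = 5265
40–59: 7300 × 0.961 = 7015
60+: 3700 × 0.971 + 4650 × 0.298 = 3593 + 1386 = 4979
Population now: 0–19=2810, 20–39=5265, 40–59=7015, 60+=4979
Period 2.
Births: 5265 × 0.274 = 1443 ; 7015 × 0.219 = 1536 — total 2979
20–39: 2810 × 0.966 = 2714
40–59: 5265 × 0.961 = 5060
60+: 7015 × 0.971 + 4979 × 0.298 = 6812 + 1484 = 8296
Population now: 0–19=2979, 20–39=2714, 40–59=5060, 60+=8296
Dependents (band 0–19 + band 60+) = 2979 + 8296 = 11275; working-age = 7774; ratio = 11275/7774 × 100 = 145.0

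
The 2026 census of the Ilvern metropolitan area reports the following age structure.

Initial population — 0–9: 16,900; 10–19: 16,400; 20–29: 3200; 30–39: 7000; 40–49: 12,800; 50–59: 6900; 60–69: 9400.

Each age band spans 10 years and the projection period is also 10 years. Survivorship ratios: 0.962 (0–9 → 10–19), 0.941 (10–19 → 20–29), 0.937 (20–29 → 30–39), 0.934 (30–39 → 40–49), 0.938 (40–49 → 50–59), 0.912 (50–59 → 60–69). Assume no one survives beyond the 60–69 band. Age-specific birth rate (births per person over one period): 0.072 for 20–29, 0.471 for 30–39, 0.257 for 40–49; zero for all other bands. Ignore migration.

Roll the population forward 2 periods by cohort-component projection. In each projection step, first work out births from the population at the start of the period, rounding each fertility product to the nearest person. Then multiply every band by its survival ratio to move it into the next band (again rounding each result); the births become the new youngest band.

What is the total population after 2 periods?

60402

(Bands numbered youngest = 1 to oldest = 7.)
[period 1]
Births: 3200 * 0.072 = 230, 7000 * 0.471 = 3297, 12800 * 0.257 = 3290 → total 6817
Band 2: 16900 * 0.962 = 16258
Band 3: 16400 * 0.941 = 15432
Band 4: 3200 * 0.937 = 2998
Band 5: 7000 * 0.934 = 6538
Band 6: 12800 * 0.938 = 12006
Band 7: 6900 * 0.912 = 6293
Population now: 0–9=6817, 10–19=16258, 20–29=15432, 30–39=2998, 40–49=6538, 50–59=12006, 60–69=6293
[period 2]
Births: 15432 * 0.072 = 1111, 2998 * 0.471 = 1412, 6538 * 0.257 = 1680 → total 4203
Band 2: 6817 * 0.962 = 6558
Band 3: 16258 * 0.941 = 15299
Band 4: 15432 * 0.937 = 14460
Band 5: 2998 * 0.934 = 2800
Band 6: 6538 * 0.938 = 6133
Band 7: 12006 * 0.912 = 10949
Population now: 0–9=4203, 10–19=6558, 20–29=15299, 30–39=14460, 40–49=2800, 50–59=6133, 60–69=10949
Total after period 2: 4203 + 6558 + 15299 + 14460 + 2800 + 6133 + 10949 = 60402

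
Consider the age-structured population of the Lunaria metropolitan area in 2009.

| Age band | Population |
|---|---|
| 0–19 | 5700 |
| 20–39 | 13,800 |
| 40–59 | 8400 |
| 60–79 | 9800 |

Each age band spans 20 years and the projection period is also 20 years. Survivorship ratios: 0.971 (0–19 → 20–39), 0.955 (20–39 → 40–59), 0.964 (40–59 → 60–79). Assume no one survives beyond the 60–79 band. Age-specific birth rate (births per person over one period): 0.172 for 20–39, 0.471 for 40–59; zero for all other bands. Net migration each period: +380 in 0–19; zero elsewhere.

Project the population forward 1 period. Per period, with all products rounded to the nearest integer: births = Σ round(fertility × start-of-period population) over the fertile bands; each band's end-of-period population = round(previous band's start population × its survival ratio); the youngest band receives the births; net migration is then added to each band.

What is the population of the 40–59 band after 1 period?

13179

(Bands numbered youngest = 1 to oldest = 4.)
Period 1:
Births: 13800 × 0.172 = 2374, 8400 × 0.471 = 3956 ⇒ total 6330
Band 2: 5700 × 0.971 = 5535
Band 3: 13800 × 0.955 = 13179
Band 4: 8400 × 0.964 = 8098
Net migration: Band 1 + 380 → 6710
Population now: 0–19=6710, 20–39=5535, 40–59=13179, 60–79=8098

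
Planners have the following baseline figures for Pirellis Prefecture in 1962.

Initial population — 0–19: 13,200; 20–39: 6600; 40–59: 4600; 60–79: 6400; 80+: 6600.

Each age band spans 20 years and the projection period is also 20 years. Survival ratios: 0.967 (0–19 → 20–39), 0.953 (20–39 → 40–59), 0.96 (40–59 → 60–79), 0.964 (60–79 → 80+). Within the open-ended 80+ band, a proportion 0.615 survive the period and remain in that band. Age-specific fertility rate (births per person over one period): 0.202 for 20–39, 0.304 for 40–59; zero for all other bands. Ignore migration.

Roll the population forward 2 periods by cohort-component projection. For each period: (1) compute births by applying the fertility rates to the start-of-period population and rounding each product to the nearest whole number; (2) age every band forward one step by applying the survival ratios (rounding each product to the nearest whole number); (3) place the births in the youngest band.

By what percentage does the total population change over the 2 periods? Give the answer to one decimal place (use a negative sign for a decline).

-4.1

(Bands numbered youngest = 1 to oldest = 5.)
Period 1:
Births: 6600 * 0.202 = 1333  |  4600 * 0.304 = 1398 → total 2731
Band 2: 13200 * 0.967 = 12764
Band 3: 6600 * 0.953 = 6290
Band 4: 4600 * 0.96 = 4416
Band 5: 6400 * 0.964 + 6600 * 0.615 = 6170 + 4059 = 10229
→ [2731, 12764, 6290, 4416, 10229]
Period 2:
Births: 12764 * 0.202 = 2578  |  6290 * 0.304 = 1912 → total 4490
Band 2: 2731 * 0.967 = 2641
Band 3: 12764 * 0.953 = 12164
Band 4: 6290 * 0.96 = 6038
Band 5: 4416 * 0.964 + 10229 * 0.615 = 4257 + 6291 = 10548
→ [4490, 2641, 12164, 6038, 10548]
Total: 37400 → 35881; change = -1519; percentage change = -4.1%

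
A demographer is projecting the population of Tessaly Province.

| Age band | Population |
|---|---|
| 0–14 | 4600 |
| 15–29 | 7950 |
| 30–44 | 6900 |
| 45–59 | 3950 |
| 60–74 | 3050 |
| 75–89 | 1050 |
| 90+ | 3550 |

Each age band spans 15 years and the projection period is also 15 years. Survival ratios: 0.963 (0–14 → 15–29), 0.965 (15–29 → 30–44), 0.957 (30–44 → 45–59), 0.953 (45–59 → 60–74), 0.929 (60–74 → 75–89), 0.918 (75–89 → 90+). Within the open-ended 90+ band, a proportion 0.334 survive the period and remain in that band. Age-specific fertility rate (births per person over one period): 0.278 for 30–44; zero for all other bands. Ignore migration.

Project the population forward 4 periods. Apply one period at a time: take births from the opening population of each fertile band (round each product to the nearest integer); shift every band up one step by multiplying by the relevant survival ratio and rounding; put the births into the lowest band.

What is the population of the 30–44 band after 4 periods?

Call the groups 1 to 7, youngest first.
Period 1.
Births: 6900 × 0.278 = 1918
Group 2: 4600 × 0.963 = 4430
Group 3: 7950 × 0.965 = 7672
Group 4: 6900 × 0.957 = 6603
Group 5: 3950 × 0.953 = 3764
Group 6: 3050 × 0.929 = 2833
Group 7: 1050 × 0.918 + 3550 × 0.334 = 964 + 1186 = 2150
→ [1918, 4430, 7672, 6603, 3764, 2833, 2150]
Period 2.
Births: 7672 × 0.278 = 2133
Group 2: 1918 × 0.963 = 1847
Group 3: 4430 × 0.965 = 4275
Group 4: 7672 × 0.957 = 7342
Group 5: 6603 × 0.953 = 6293
Group 6: 3764 × 0.929 = 3497
Group 7: 2833 × 0.918 + 2150 × 0.334 = 2601 + 718 = 3319
→ [2133, 1847, 4275, 7342, 6293, 3497, 3319]
Period 3.
Births: 4275 × 0.278 = 1188
Group 2: 2133 × 0.963 = 2054
Group 3: 1847 × 0.965 = 1782
Group 4: 4275 × 0.957 = 4091
Group 5: 7342 × 0.953 = 6997
Group 6: 6293 × 0.929 = 5846
Group 7: 3497 × 0.918 + 3319 × 0.334 = 3210 + 1109 = 4319
→ [1188, 2054, 1782, 4091, 6997, 5846, 4319]
Period 4.
Births: 1782 × 0.278 = 495
Group 2: 1188 × 0.963 = 1144
Group 3: 2054 × 0.965 = 1982
Group 4: 1782 × 0.957 = 1705
Group 5: 4091 × 0.953 = 3899
Group 6: 6997 × 0.929 = 6500
Group 7: 5846 × 0.918 + 4319 × 0.334 = 5367 + 1443 = 6810
→ [495, 1144, 1982, 1705, 3899, 6500, 6810]

1982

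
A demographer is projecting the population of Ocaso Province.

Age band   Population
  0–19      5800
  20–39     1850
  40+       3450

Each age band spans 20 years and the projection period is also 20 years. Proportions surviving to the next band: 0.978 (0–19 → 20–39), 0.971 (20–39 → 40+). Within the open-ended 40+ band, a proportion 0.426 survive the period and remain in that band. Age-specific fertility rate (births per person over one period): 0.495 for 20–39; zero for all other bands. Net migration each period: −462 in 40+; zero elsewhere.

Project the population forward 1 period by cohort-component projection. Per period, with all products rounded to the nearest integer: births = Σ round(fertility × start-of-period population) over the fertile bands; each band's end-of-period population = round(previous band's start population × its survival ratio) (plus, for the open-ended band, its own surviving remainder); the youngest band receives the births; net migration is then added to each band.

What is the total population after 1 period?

9392

Numbering the groups 1..3 from youngest to oldest:
— Period 1 —
Births: 1850 * 0.495 = 916
Group 2: 5800 * 0.978 = 5672
Group 3: 1850 * 0.971 + 3450 * 0.426 = 1796 + 1470 = 3266
Net migration: Group 3 − 462 → 2804
→ [916, 5672, 2804]
Total after period 1: 916 + 5672 + 2804 = 9392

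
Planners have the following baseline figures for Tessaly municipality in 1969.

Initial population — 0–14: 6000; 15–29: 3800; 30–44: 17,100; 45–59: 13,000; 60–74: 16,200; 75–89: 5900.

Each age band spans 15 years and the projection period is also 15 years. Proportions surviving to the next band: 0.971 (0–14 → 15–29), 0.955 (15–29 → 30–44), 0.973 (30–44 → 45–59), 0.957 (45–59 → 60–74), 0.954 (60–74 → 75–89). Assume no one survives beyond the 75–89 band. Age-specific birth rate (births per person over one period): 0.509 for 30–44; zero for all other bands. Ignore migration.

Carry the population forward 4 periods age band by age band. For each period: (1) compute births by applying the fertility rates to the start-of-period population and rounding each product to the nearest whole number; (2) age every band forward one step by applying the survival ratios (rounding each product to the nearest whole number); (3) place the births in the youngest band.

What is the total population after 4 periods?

Call the groups 1 to 6, youngest first.
Period 1.
Births: 17100 * 0.509 = 8704
Group 2: 6000 * 0.971 = 5826
Group 3: 3800 * 0.955 = 3629
Group 4: 17100 * 0.973 = 16638
Group 5: 13000 * 0.957 = 12441
Group 6: 16200 * 0.954 = 15455
→ [8704, 5826, 3629, 16638, 12441, 15455]
Period 2.
Births: 3629 * 0.509 = 1847
Group 2: 8704 * 0.971 = 8452
Group 3: 5826 * 0.955 = 5564
Group 4: 3629 * 0.973 = 3531
Group 5: 16638 * 0.957 = 15923
Group 6: 12441 * 0.954 = 11869
→ [1847, 8452, 5564, 3531, 15923, 11869]
Period 3.
Births: 5564 * 0.509 = 2832
Group 2: 1847 * 0.971 = 1793
Group 3: 8452 * 0.955 = 8072
Group 4: 5564 * 0.973 = 5414
Group 5: 3531 * 0.957 = 3379
Group 6: 15923 * 0.954 = 15191
→ [2832, 1793, 8072, 5414, 3379, 15191]
Period 4.
Births: 8072 * 0.509 = 4109
Group 2: 2832 * 0.971 = 2750
Group 3: 1793 * 0.955 = 1712
Group 4: 8072 * 0.973 = 7854
Group 5: 5414 * 0.957 = 5181
Group 6: 3379 * 0.954 = 3224
→ [4109, 2750, 1712, 7854, 5181, 3224]
Total after period 4: 4109 + 2750 + 1712 + 7854 + 5181 + 3224 = 24830

24830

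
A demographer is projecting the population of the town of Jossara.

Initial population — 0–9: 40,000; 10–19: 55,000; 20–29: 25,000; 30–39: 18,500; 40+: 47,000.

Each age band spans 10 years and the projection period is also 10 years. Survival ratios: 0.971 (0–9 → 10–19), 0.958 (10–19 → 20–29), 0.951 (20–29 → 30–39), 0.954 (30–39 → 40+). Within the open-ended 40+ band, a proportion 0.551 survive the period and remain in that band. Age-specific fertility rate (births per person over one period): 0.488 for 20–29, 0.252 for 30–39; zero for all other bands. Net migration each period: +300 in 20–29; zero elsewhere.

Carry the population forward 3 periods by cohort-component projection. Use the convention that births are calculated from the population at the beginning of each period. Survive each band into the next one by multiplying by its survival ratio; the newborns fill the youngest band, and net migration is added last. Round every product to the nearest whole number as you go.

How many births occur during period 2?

Let group 1 be 0–9 through group 5 = 40+.
[period 1]
Births: 25000 × 0.488 = 12200 ; 18500 × 0.252 = 4662 ⇒ total 16862
Group 2: 40000 × 0.971 = 38840
Group 3: 55000 × 0.958 = 52690
Group 4: 25000 × 0.951 = 23775
Group 5: 18500 × 0.954 + 47000 × 0.551 = 17649 + 25897 = 43546
Net migration: Group 3 + 300 → 52990
Giving 16862 / 38840 / 52990 / 23775 / 43546.
[period 2]
Births: 52990 × 0.488 = 25859 ; 23775 × 0.252 = 5991 ⇒ total 31850
Group 2: 16862 × 0.971 = 16373
Group 3: 38840 × 0.958 = 37209
Group 4: 52990 × 0.951 = 50393
Group 5: 23775 × 0.954 + 43546 × 0.551 = 22681 + 23994 = 46675
Net migration: Group 3 + 300 → 37509
Giving 31850 / 16373 / 37509 / 50393 / 46675.

31850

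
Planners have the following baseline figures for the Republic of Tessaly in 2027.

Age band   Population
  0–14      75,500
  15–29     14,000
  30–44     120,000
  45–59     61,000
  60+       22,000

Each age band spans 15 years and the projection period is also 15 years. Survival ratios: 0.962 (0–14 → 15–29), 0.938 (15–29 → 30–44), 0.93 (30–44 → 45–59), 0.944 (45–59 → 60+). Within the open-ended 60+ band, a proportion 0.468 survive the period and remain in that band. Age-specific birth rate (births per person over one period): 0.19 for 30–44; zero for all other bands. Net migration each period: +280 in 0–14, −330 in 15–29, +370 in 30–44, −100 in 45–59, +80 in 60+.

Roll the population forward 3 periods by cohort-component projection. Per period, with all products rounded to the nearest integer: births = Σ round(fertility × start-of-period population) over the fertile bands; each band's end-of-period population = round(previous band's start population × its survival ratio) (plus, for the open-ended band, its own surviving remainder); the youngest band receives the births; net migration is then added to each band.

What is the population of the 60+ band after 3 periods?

(Groups numbered youngest = 1 to oldest = 5.)
Period 1.
Births: 120000 × 0.19 = 22800
Group 2: 75500 × 0.962 = 72631
Group 3: 14000 × 0.938 = 13132
Group 4: 120000 × 0.93 = 111600
Group 5: 61000 × 0.944 + 22000 × 0.468 = 57584 + 10296 = 67880
Net migration: Group 1 + 280 → 23080; Group 2 − 330 → 72301; Group 3 + 370 → 13502; Group 4 − 100 → 111500; Group 5 + 80 → 67960
End of period: [23080, 72301, 13502, 111500, 67960]
Period 2.
Births: 13502 × 0.19 = 2565
Group 2: 23080 × 0.962 = 22203
Group 3: 72301 × 0.938 = 67818
Group 4: 13502 × 0.93 = 12557
Group 5: 111500 × 0.944 + 67960 × 0.468 = 105256 + 31805 = 137061
Net migration: Group 1 + 280 → 2845; Group 2 − 330 → 21873; Group 3 + 370 → 68188; Group 4 − 100 → 12457; Group 5 + 80 → 137141
End of period: [2845, 21873, 68188, 12457, 137141]
Period 3.
Births: 68188 × 0.19 = 12956
Group 2: 2845 × 0.962 = 2737
Group 3: 21873 × 0.938 = 20517
Group 4: 68188 × 0.93 = 63415
Group 5: 12457 × 0.944 + 137141 × 0.468 = 11759 + 64182 = 75941
Net migration: Group 1 + 280 → 13236; Group 2 − 330 → 2407; Group 3 + 370 → 20887; Group 4 − 100 → 63315; Group 5 + 80 → 76021
End of period: [13236, 2407, 20887, 63315, 76021]

76021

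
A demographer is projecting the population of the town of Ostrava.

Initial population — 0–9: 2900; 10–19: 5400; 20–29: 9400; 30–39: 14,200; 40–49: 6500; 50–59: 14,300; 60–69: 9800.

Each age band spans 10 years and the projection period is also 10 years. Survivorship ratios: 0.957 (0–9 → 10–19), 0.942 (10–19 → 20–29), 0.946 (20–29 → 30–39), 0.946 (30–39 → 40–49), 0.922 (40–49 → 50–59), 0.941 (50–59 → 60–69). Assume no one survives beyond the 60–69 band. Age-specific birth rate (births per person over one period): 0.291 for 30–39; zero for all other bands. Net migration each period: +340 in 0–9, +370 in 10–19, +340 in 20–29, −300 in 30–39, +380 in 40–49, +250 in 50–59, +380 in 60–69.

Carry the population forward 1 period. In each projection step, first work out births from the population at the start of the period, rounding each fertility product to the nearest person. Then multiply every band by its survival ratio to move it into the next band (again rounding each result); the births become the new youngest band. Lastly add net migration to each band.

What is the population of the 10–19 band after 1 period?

Period 1.
Births: 14200 * 0.291 = 4132
10–19: 2900 * 0.957 = 2775
20–29: 5400 * 0.942 = 5087
30–39: 9400 * 0.946 = 8892
40–49: 14200 * 0.946 = 13433
50–59: 6500 * 0.922 = 5993
60–69: 14300 * 0.941 = 13456
Net migration: 0–9 + 340 → 4472; 10–19 + 370 → 3145; 20–29 + 340 → 5427; 30–39 − 300 → 8592; 40–49 + 380 → 13813; 50–59 + 250 → 6243; 60–69 + 380 → 13836
Population now: 0–9=4472, 10–19=3145, 20–29=5427, 30–39=8592, 40–49=13813, 50–59=6243, 60–69=13836

3145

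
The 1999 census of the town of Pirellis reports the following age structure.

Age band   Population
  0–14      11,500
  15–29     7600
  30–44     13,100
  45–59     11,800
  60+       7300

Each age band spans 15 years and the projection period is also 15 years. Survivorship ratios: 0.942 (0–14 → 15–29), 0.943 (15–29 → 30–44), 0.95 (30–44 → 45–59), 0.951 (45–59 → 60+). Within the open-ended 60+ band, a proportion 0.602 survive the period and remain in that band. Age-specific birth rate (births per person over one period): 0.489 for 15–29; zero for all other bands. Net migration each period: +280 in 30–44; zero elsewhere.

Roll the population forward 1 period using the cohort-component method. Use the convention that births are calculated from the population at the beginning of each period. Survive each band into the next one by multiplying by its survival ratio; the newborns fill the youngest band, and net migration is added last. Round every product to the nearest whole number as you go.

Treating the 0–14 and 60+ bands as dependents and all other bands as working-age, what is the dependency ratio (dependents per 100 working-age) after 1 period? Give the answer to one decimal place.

(Groups numbered youngest = 1 to oldest = 5.)
[period 1]
Births: 7600 × 0.489 = 3716
Group 2: 11500 × 0.942 = 10833
Group 3: 7600 × 0.943 = 7167
Group 4: 13100 × 0.95 = 12445
Group 5: 11800 × 0.951 + 7300 × 0.602 = 11222 + 4395 = 15617
Net migration: Group 3 + 280 → 7447
Giving 3716 / 10833 / 7447 / 12445 / 15617.
Dependents (band 0–14 + band 60+) = 3716 + 15617 = 19333; working-age = 30725; ratio = 19333/30725 × 100 = 62.9

62.9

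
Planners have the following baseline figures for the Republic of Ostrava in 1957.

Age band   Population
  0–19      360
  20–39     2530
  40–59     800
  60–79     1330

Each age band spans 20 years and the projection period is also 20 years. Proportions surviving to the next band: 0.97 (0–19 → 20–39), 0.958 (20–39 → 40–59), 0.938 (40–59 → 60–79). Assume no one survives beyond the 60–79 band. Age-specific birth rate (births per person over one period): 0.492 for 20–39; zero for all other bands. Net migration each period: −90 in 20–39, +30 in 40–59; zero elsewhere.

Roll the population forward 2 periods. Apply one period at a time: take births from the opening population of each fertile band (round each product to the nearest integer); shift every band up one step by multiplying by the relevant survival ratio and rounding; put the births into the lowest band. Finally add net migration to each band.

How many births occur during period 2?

127

Period 1:
Births: 2530 * 0.492 = 1245
20–39: 360 * 0.97 = 349
40–59: 2530 * 0.958 = 2424
60–79: 800 * 0.938 = 750
Net migration: 20–39 − 90 → 259; 40–59 + 30 → 2454
→ [1245, 259, 2454, 750]
Period 2:
Births: 259 * 0.492 = 127
20–39: 1245 * 0.97 = 1208
40–59: 259 * 0.958 = 248
60–79: 2454 * 0.938 = 2302
Net migration: 20–39 − 90 → 1118; 40–59 + 30 → 278
→ [127, 1118, 278, 2302]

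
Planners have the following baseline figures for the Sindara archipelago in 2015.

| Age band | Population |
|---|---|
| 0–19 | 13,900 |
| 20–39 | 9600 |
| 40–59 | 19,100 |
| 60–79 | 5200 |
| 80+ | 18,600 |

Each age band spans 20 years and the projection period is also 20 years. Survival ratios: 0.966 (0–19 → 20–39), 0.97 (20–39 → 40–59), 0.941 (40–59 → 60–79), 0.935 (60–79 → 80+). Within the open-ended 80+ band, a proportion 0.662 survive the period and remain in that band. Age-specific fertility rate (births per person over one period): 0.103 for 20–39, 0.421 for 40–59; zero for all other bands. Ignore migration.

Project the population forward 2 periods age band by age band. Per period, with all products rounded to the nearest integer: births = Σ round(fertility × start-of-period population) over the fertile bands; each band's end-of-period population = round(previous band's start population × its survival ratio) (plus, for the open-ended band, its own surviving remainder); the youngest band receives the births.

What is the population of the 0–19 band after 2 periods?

After projecting period 1:
Births: 9600 × 0.103 = 989  |  19100 × 0.421 = 8041 → 9030
20–39: 13900 × 0.966 = 13427
40–59: 9600 × 0.97 = 9312
60–79: 19100 × 0.941 = 17973
80+: 5200 × 0.935 + 18600 × 0.662 = 4862 + 12313 = 17175
Giving 9030 / 13427 / 9312 / 17973 / 17175.
After projecting period 2:
Births: 13427 × 0.103 = 1383  |  9312 × 0.421 = 3920 → 5303
20–39: 9030 × 0.966 = 8723
40–59: 13427 × 0.97 = 13024
60–79: 9312 × 0.941 = 8763
80+: 17973 × 0.935 + 17175 × 0.662 = 16805 + 11370 = 28175
Giving 5303 / 8723 / 13024 / 8763 / 28175.

5303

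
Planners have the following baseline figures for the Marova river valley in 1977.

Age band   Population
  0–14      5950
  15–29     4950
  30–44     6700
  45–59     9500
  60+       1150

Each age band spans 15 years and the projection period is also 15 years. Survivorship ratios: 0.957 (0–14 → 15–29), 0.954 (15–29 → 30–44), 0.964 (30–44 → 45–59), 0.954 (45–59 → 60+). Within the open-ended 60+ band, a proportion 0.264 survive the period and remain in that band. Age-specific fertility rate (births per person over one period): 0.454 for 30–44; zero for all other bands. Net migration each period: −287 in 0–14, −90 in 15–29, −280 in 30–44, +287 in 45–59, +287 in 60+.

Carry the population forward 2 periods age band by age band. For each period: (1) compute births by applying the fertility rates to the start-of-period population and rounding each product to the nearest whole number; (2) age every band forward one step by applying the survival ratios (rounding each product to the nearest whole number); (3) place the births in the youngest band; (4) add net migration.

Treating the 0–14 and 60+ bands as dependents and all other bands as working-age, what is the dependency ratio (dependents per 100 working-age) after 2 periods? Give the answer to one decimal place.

[period 1]
Births: 6700 × 0.454 = 3042
15–29: 5950 × 0.957 = 5694
30–44: 4950 × 0.954 = 4722
45–59: 6700 × 0.964 = 6459
60+: 9500 × 0.954 + 1150 × 0.264 = 9063 + 304 = 9367
Net migration: 0–14 − 287 → 2755; 15–29 − 90 → 5604; 30–44 − 280 → 4442; 45–59 + 287 → 6746; 60+ + 287 → 9654
Giving 2755 / 5604 / 4442 / 6746 / 9654.
[period 2]
Births: 4442 × 0.454 = 2017
15–29: 2755 × 0.957 = 2637
30–44: 5604 × 0.954 = 5346
45–59: 4442 × 0.964 = 4282
60+: 6746 × 0.954 + 9654 × 0.264 = 6436 + 2549 = 8985
Net migration: 0–14 − 287 → 1730; 15–29 − 90 → 2547; 30–44 − 280 → 5066; 45–59 + 287 → 4569; 60+ + 287 → 9272
Giving 1730 / 2547 / 5066 / 4569 / 9272.
Dependents (band 0–14 + band 60+) = 1730 + 9272 = 11002; working-age = 12182; ratio = 11002/12182 × 100 = 90.3

90.3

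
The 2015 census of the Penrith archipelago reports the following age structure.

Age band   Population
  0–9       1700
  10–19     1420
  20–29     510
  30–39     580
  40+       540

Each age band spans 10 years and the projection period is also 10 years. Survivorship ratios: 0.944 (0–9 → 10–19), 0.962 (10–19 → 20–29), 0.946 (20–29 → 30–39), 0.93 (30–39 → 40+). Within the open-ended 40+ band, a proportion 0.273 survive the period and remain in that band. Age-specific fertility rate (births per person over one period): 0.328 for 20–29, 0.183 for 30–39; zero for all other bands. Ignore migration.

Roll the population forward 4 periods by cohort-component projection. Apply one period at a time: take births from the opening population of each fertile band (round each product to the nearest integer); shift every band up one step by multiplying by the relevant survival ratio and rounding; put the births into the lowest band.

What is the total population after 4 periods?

3504

(Bands numbered youngest = 1 to oldest = 5.)
Period 1:
Births: 510 × 0.328 = 167  |  580 × 0.183 = 106 → 273
Band 2: 1700 × 0.944 = 1605
Band 3: 1420 × 0.962 = 1366
Band 4: 510 × 0.946 = 482
Band 5: 580 × 0.93 + 540 × 0.273 = 539 + 147 = 686
Giving 273 / 1605 / 1366 / 482 / 686.
Period 2:
Births: 1366 × 0.328 = 448  |  482 × 0.183 = 88 → 536
Band 2: 273 × 0.944 = 258
Band 3: 1605 × 0.962 = 1544
Band 4: 1366 × 0.946 = 1292
Band 5: 482 × 0.93 + 686 × 0.273 = 448 + 187 = 635
Giving 536 / 258 / 1544 / 1292 / 635.
Period 3:
Births: 1544 × 0.328 = 506  |  1292 × 0.183 = 236 → 742
Band 2: 536 × 0.944 = 506
Band 3: 258 × 0.962 = 248
Band 4: 1544 × 0.946 = 1461
Band 5: 1292 × 0.93 + 635 × 0.273 = 1202 + 173 = 1375
Giving 742 / 506 / 248 / 1461 / 1375.
Period 4:
Births: 248 × 0.328 = 81  |  1461 × 0.183 = 267 → 348
Band 2: 742 × 0.944 = 700
Band 3: 506 × 0.962 = 487
Band 4: 248 × 0.946 = 235
Band 5: 1461 × 0.93 + 1375 × 0.273 = 1359 + 375 = 1734
Giving 348 / 700 / 487 / 235 / 1734.
Total after period 4: 348 + 700 + 487 + 235 + 1734 = 3504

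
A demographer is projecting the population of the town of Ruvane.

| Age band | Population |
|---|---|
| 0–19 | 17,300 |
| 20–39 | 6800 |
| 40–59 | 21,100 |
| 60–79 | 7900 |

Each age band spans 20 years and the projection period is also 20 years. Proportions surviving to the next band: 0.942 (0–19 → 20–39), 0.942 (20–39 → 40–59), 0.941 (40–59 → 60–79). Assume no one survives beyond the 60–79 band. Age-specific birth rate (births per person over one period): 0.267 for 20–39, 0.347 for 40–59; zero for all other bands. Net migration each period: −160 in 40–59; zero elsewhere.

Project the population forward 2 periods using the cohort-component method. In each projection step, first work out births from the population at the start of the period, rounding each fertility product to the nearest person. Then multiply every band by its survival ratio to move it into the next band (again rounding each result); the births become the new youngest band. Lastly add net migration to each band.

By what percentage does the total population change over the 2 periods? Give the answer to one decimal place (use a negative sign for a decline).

Call the groups 1 to 4, youngest first.
After projecting period 1:
Births: 6800 * 0.267 = 1816 ; 21100 * 0.347 = 7322 — total 9138
Group 2: 17300 * 0.942 = 16297
Group 3: 6800 * 0.942 = 6406
Group 4: 21100 * 0.941 = 19855
Net migration: Group 3 − 160 → 6246
End of period: [9138, 16297, 6246, 19855]
After projecting period 2:
Births: 16297 * 0.267 = 4351 ; 6246 * 0.347 = 2167 — total 6518
Group 2: 9138 * 0.942 = 8608
Group 3: 16297 * 0.942 = 15352
Group 4: 6246 * 0.941 = 5877
Net migration: Group 3 − 160 → 15192
End of period: [6518, 8608, 15192, 5877]
Total: 53100 → 36195; change = -16905; percentage change = -31.8%

-31.8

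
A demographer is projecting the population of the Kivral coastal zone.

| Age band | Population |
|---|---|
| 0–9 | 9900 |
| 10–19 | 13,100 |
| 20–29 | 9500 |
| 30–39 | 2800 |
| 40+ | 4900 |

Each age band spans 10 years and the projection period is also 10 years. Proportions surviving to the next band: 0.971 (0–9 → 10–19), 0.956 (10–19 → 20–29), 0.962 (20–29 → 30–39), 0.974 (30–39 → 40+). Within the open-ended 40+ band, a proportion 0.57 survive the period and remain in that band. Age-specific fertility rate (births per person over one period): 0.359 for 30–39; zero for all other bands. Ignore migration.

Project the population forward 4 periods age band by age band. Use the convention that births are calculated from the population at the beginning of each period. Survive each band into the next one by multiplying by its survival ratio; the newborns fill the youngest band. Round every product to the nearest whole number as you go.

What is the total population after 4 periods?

30532

Numbering the groups 1..5 from youngest to oldest:
Period 1.
Births: 2800 * 0.359 = 1005
Group 2: 9900 * 0.971 = 9613
Group 3: 13100 * 0.956 = 12524
Group 4: 9500 * 0.962 = 9139
Group 5: 2800 * 0.974 + 4900 * 0.57 = 2727 + 2793 = 5520
Population now: 0–9=1005, 10–19=9613, 20–29=12524, 30–39=9139, 40+=5520
Period 2.
Births: 9139 * 0.359 = 3281
Group 2: 1005 * 0.971 = 976
Group 3: 9613 * 0.956 = 9190
Group 4: 12524 * 0.962 = 12048
Group 5: 9139 * 0.974 + 5520 * 0.57 = 8901 + 3146 = 12047
Population now: 0–9=3281, 10–19=976, 20–29=9190, 30–39=12048, 40+=12047
Period 3.
Births: 12048 * 0.359 = 4325
Group 2: 3281 * 0.971 = 3186
Group 3: 976 * 0.956 = 933
Group 4: 9190 * 0.962 = 8841
Group 5: 12048 * 0.974 + 12047 * 0.57 = 11735 + 6867 = 18602
Population now: 0–9=4325, 10–19=3186, 20–29=933, 30–39=8841, 40+=18602
Period 4.
Births: 8841 * 0.359 = 3174
Group 2: 4325 * 0.971 = 4200
Group 3: 3186 * 0.956 = 3046
Group 4: 933 * 0.962 = 898
Group 5: 8841 * 0.974 + 18602 * 0.57 = 8611 + 10603 = 19214
Population now: 0–9=3174, 10–19=4200, 20–29=3046, 30–39=898, 40+=19214
Total after period 4: 3174 + 4200 + 3046 + 898 + 19214 = 30532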